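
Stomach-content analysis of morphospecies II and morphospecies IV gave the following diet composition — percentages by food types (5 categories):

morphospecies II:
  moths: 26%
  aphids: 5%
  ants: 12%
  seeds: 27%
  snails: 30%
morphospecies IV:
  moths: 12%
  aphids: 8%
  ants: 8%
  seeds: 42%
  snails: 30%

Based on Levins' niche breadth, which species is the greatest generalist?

Convert percentages to proportions (divide by 100).
Σp_IIᵢ² = 0.26² + 0.05² + 0.12² + 0.27² + 0.30² = 0.0676 + 0.0025 + 0.0144 + 0.0729 + 0.0900 = 0.2474
B_II = 1 / 0.2474 = 4.0420
Σp_IVᵢ² = 0.12² + 0.08² + 0.08² + 0.42² + 0.30² = 0.0144 + 0.0064 + 0.0064 + 0.1764 + 0.0900 = 0.2936
B_IV = 1 / 0.2936 = 3.4060
Highest B → broadest niche (most generalist): morphospecies II (B = 4.04).

morphospecies II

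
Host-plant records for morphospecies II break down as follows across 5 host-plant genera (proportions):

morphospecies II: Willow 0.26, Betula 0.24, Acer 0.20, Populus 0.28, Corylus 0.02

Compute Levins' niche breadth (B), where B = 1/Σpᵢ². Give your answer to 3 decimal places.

4.098

Σpᵢ² = 0.26² + 0.24² + 0.20² + 0.28² + 0.02² = 0.0676 + 0.0576 + 0.0400 + 0.0784 + 0.0004 = 0.2440
B = 1 / 0.2440 = 4.09836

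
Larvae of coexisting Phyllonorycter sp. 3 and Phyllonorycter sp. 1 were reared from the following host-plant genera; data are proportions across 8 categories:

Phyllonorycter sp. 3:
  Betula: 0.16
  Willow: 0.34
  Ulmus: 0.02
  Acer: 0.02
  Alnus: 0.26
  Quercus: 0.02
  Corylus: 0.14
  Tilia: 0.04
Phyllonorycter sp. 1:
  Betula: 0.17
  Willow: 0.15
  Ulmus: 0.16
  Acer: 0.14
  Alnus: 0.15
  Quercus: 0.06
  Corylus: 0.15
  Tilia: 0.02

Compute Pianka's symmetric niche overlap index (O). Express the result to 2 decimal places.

0.80

Σ p₁ᵢp₂ᵢ = 0.0272 + 0.0510 + 0.0032 + 0.0028 + 0.0390 + 0.0012 + 0.0210 + 0.0008 = 0.1462
Σp_1ᵢ² = 0.16² + 0.34² + 0.02² + 0.02² + 0.26² + 0.02² + 0.14² + 0.04² = 0.0256 + 0.1156 + 0.0004 + 0.0004 + 0.0676 + 0.0004 + 0.0196 + 0.0016 = 0.2312
Σp_2ᵢ² = 0.17² + 0.15² + 0.16² + 0.14² + 0.15² + 0.06² + 0.15² + 0.02² = 0.0289 + 0.0225 + 0.0256 + 0.0196 + 0.0225 + 0.0036 + 0.0225 + 0.0004 = 0.1456
O = 0.1462 / √(0.2312 × 0.1456) = 0.1462 / 0.18347 = 0.7969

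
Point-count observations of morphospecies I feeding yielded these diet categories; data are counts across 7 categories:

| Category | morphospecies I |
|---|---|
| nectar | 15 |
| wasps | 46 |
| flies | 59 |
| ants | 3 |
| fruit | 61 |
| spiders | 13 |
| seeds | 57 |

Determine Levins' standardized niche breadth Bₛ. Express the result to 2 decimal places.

0.66

Proportions for morphospecies I (n=254): 15/254=0.0591, 46/254=0.1811, 59/254=0.2323, 3/254=0.0118, 61/254=0.2402, 13/254=0.0512, 57/254=0.2244
Σpᵢ² = 0.0591² + 0.1811² + 0.2323² + 0.0118² + 0.2402² + 0.0512² + 0.2244² = 0.003493 + 0.032797 + 0.053963 + 0.000139 + 0.057696 + 0.002621 + 0.050355 = 0.201064
B = 1 / 0.201064 = 4.9735
Bₛ = (B − 1)/(n − 1) = (4.9735 − 1)/(7 − 1) = 3.9735/6 = 0.6623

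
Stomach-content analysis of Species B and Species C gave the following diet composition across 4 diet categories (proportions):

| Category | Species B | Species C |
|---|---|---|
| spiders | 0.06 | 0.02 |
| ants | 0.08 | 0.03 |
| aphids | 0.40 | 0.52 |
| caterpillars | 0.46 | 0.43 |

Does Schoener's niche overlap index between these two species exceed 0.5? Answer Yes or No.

Yes

Σ|p₁ᵢ − p₂ᵢ| = 0.04 + 0.05 + 0.12 + 0.03 = 0.24
D = 1 − ½ × 0.24 = 1 − 0.120 = 0.8800
D = 0.8800 > 0.5 → Yes.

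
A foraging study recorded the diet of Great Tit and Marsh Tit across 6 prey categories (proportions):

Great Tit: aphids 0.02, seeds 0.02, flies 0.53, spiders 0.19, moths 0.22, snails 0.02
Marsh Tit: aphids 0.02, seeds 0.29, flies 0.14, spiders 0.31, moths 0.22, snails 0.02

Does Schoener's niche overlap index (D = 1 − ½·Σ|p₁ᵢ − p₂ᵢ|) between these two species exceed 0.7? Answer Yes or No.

Σ|p₁ᵢ − p₂ᵢ| = 0.00 + 0.27 + 0.39 + 0.12 + 0.00 + 0.00 = 0.78
D = 1 − ½ × 0.78 = 1 − 0.390 = 0.6100
D = 0.6100 < 0.7 → No.

No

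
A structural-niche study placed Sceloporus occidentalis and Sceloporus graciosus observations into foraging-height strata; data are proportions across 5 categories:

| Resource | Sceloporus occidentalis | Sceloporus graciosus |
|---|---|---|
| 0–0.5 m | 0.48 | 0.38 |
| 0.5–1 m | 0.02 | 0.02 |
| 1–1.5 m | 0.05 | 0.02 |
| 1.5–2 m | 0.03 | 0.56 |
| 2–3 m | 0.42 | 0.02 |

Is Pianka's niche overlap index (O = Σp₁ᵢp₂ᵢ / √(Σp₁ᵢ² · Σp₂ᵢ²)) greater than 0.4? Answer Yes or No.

Σ p₁ᵢp₂ᵢ = 0.1824 + 0.0004 + 0.0010 + 0.0168 + 0.0084 = 0.2090
Σp_1ᵢ² = 0.48² + 0.02² + 0.05² + 0.03² + 0.42² = 0.2304 + 0.0004 + 0.0025 + 0.0009 + 0.1764 = 0.4106
Σp_2ᵢ² = 0.38² + 0.02² + 0.02² + 0.56² + 0.02² = 0.1444 + 0.0004 + 0.0004 + 0.3136 + 0.0004 = 0.4592
O = 0.2090 / √(0.4106 × 0.4592) = 0.2090 / 0.43422 = 0.4813
O = 0.4813 > 0.4 → Yes.

Yes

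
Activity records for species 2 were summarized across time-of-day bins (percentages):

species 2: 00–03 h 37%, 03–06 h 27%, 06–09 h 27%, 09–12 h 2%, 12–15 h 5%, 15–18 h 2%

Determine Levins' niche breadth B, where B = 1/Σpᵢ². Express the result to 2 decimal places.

3.50

Convert percentages to proportions (divide by 100).
Σpᵢ² = 0.37² + 0.27² + 0.27² + 0.02² + 0.05² + 0.02² = 0.1369 + 0.0729 + 0.0729 + 0.0004 + 0.0025 + 0.0004 = 0.2860
B = 1 / 0.2860 = 3.4965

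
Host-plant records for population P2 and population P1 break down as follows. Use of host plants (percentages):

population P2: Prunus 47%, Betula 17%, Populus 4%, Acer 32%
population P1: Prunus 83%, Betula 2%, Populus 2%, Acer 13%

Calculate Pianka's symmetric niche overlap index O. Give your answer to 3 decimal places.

0.872

Convert percentages to proportions (divide by 100).
Σ p₁ᵢp₂ᵢ = 0.3901 + 0.0034 + 0.0008 + 0.0416 = 0.4359
Σp_1ᵢ² = 0.47² + 0.17² + 0.04² + 0.32² = 0.2209 + 0.0289 + 0.0016 + 0.1024 = 0.3538
Σp_2ᵢ² = 0.83² + 0.02² + 0.02² + 0.13² = 0.6889 + 0.0004 + 0.0004 + 0.0169 = 0.7066
O = 0.4359 / √(0.3538 × 0.7066) = 0.4359 / 0.499995 = 0.87181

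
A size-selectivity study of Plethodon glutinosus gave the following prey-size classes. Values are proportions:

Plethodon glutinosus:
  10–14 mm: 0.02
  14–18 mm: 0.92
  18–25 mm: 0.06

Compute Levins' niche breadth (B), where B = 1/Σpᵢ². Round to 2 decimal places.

Σpᵢ² = 0.02² + 0.92² + 0.06² = 0.0004 + 0.8464 + 0.0036 = 0.8504
B = 1 / 0.8504 = 1.1759

1.18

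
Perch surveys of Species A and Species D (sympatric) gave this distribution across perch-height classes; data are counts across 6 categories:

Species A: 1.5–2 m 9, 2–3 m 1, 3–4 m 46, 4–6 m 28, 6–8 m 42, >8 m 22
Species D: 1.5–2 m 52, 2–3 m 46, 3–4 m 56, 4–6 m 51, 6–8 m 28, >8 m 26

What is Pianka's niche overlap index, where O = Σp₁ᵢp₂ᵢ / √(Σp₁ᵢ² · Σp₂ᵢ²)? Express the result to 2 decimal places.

Proportions for Species A (n=148): 9/148=0.0608, 1/148=0.0068, 46/148=0.3108, 28/148=0.1892, 42/148=0.2838, 22/148=0.1486
Proportions for Species D (n=259): 52/259=0.2008, 46/259=0.1776, 56/259=0.2162, 51/259=0.1969, 28/259=0.1081, 26/259=0.1004
Σ p₁ᵢp₂ᵢ = 0.012209 + 0.001208 + 0.067195 + 0.037253 + 0.030679 + 0.014919 = 0.163463
Σp_1ᵢ² = 0.0608² + 0.0068² + 0.3108² + 0.1892² + 0.2838² + 0.1486² = 0.003697 + 0.000046 + 0.096597 + 0.035797 + 0.080542 + 0.022082 = 0.238761
Σp_2ᵢ² = 0.2008² + 0.1776² + 0.2162² + 0.1969² + 0.1081² + 0.1004² = 0.040321 + 0.031542 + 0.046742 + 0.038770 + 0.011686 + 0.010080 = 0.179141
O = 0.163463 / √(0.238761 × 0.179141) = 0.163463 / 0.2068136 = 0.7904

0.79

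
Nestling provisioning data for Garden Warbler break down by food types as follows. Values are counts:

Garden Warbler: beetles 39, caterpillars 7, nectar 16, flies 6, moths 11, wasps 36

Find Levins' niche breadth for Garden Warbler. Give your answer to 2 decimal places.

Proportions for Garden Warbler (n=115): 39/115=0.3391, 7/115=0.0609, 16/115=0.1391, 6/115=0.0522, 11/115=0.0957, 36/115=0.3130
Σpᵢ² = 0.3391² + 0.0609² + 0.1391² + 0.0522² + 0.0957² + 0.3130² = 0.114989 + 0.003709 + 0.019349 + 0.002725 + 0.009158 + 0.097969 = 0.247899
B = 1 / 0.247899 = 4.0339

4.03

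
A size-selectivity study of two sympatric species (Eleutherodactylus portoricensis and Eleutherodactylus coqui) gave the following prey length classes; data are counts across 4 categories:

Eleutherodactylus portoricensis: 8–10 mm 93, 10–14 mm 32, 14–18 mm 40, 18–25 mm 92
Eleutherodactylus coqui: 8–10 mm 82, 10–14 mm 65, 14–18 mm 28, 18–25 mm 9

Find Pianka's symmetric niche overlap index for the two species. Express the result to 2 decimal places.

0.76

Proportions for Eleutherodactylus portoricensis (n=257): 93/257=0.3619, 32/257=0.1245, 40/257=0.1556, 92/257=0.3580
Proportions for Eleutherodactylus coqui (n=184): 82/184=0.4457, 65/184=0.3533, 28/184=0.1522, 9/184=0.0489
Σ p₁ᵢp₂ᵢ = 0.161299 + 0.043986 + 0.023682 + 0.017506 = 0.246473
Σp_1ᵢ² = 0.3619² + 0.1245² + 0.1556² + 0.3580² = 0.130972 + 0.015500 + 0.024211 + 0.128164 = 0.298847
Σp_2ᵢ² = 0.4457² + 0.3533² + 0.1522² + 0.0489² = 0.198648 + 0.124821 + 0.023165 + 0.002391 = 0.349025
O = 0.246473 / √(0.298847 × 0.349025) = 0.246473 / 0.3229630 = 0.7632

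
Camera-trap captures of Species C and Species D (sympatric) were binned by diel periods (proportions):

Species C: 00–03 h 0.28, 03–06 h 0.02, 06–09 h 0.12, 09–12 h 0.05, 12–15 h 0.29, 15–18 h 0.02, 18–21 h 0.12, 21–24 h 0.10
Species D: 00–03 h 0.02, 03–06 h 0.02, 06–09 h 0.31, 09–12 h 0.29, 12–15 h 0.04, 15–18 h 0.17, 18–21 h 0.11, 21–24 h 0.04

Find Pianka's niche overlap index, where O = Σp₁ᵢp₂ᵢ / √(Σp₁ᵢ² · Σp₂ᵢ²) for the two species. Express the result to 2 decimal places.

0.42

Σ p₁ᵢp₂ᵢ = 0.0056 + 0.0004 + 0.0372 + 0.0145 + 0.0116 + 0.0034 + 0.0132 + 0.0040 = 0.0899
Σp_1ᵢ² = 0.28² + 0.02² + 0.12² + 0.05² + 0.29² + 0.02² + 0.12² + 0.10² = 0.0784 + 0.0004 + 0.0144 + 0.0025 + 0.0841 + 0.0004 + 0.0144 + 0.0100 = 0.2046
Σp_2ᵢ² = 0.02² + 0.02² + 0.31² + 0.29² + 0.04² + 0.17² + 0.11² + 0.04² = 0.0004 + 0.0004 + 0.0961 + 0.0841 + 0.0016 + 0.0289 + 0.0121 + 0.0016 = 0.2252
O = 0.0899 / √(0.2046 × 0.2252) = 0.0899 / 0.21465 = 0.4188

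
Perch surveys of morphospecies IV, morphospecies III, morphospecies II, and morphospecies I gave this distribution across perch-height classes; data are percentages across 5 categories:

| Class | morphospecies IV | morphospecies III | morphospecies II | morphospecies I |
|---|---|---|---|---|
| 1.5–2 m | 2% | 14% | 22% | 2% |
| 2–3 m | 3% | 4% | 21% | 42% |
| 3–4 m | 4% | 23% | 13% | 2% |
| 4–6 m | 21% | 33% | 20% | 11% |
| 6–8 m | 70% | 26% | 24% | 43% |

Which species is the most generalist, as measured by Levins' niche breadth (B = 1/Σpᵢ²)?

morphospecies II

Convert percentages to proportions (divide by 100).
Σp_IVᵢ² = 0.02² + 0.03² + 0.04² + 0.21² + 0.70² = 0.0004 + 0.0009 + 0.0016 + 0.0441 + 0.4900 = 0.5370
B_IV = 1 / 0.5370 = 1.8622
Σp_IIIᵢ² = 0.14² + 0.04² + 0.23² + 0.33² + 0.26² = 0.0196 + 0.0016 + 0.0529 + 0.1089 + 0.0676 = 0.2506
B_III = 1 / 0.2506 = 3.9904
Σp_IIᵢ² = 0.22² + 0.21² + 0.13² + 0.20² + 0.24² = 0.0484 + 0.0441 + 0.0169 + 0.0400 + 0.0576 = 0.2070
B_II = 1 / 0.2070 = 4.8309
Σp_Iᵢ² = 0.02² + 0.42² + 0.02² + 0.11² + 0.43² = 0.0004 + 0.1764 + 0.0004 + 0.0121 + 0.1849 = 0.3742
B_I = 1 / 0.3742 = 2.6724
Highest B → broadest niche (most generalist): morphospecies II (B = 4.83).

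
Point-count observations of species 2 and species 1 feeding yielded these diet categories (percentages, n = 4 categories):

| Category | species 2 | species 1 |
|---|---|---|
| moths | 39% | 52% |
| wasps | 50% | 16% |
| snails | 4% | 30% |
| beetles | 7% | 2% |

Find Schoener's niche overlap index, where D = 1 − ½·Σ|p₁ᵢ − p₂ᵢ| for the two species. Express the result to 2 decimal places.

Convert percentages to proportions (divide by 100).
Σ|p₁ᵢ − p₂ᵢ| = 0.13 + 0.34 + 0.26 + 0.05 = 0.78
D = 1 − ½ × 0.78 = 1 − 0.390 = 0.6100

0.61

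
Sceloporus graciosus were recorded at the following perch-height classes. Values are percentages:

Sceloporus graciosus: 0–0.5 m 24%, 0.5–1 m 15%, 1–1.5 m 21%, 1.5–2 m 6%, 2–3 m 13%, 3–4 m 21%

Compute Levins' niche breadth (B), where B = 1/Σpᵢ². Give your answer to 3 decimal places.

Convert percentages to proportions (divide by 100).
Σpᵢ² = 0.24² + 0.15² + 0.21² + 0.06² + 0.13² + 0.21² = 0.0576 + 0.0225 + 0.0441 + 0.0036 + 0.0169 + 0.0441 = 0.1888
B = 1 / 0.1888 = 5.29661

5.297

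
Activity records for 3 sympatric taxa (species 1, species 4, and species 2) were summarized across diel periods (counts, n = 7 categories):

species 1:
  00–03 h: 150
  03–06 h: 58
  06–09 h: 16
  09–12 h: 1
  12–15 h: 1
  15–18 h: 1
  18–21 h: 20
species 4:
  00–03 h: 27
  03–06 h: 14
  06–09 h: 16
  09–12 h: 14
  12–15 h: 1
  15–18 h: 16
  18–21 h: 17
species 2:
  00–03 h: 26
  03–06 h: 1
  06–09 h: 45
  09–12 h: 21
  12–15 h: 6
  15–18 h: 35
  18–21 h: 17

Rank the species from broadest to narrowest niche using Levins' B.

species 4 > species 2 > species 1

Proportions for species 1 (n=247): 150/247=0.6073, 58/247=0.2348, 16/247=0.0648, 1/247=0.0040, 1/247=0.0040, 1/247=0.0040, 20/247=0.0810
Proportions for species 4 (n=105): 27/105=0.2571, 14/105=0.1333, 16/105=0.1524, 14/105=0.1333, 1/105=0.0095, 16/105=0.1524, 17/105=0.1619
Proportions for species 2 (n=151): 26/151=0.1722, 1/151=0.0066, 45/151=0.2980, 21/151=0.1391, 6/151=0.0397, 35/151=0.2318, 17/151=0.1126
Σp_1ᵢ² = 0.6073² + 0.2348² + 0.0648² + 0.0040² + 0.0040² + 0.0040² + 0.0810² = 0.368813 + 0.055131 + 0.004199 + 0.000016 + 0.000016 + 0.000016 + 0.006561 = 0.434752
B_1 = 1 / 0.434752 = 2.3002
Σp_4ᵢ² = 0.2571² + 0.1333² + 0.1524² + 0.1333² + 0.0095² + 0.1524² + 0.1619² = 0.066100 + 0.017769 + 0.023226 + 0.017769 + 0.000090 + 0.023226 + 0.026212 = 0.174392
B_4 = 1 / 0.174392 = 5.7342
Σp_2ᵢ² = 0.1722² + 0.0066² + 0.2980² + 0.1391² + 0.0397² + 0.2318² + 0.1126² = 0.029653 + 0.000044 + 0.088804 + 0.019349 + 0.001576 + 0.053731 + 0.012679 = 0.205836
B_2 = 1 / 0.205836 = 4.8582
Ranking by B (broadest → narrowest): species 4 (5.73) > species 2 (4.86) > species 1 (2.30)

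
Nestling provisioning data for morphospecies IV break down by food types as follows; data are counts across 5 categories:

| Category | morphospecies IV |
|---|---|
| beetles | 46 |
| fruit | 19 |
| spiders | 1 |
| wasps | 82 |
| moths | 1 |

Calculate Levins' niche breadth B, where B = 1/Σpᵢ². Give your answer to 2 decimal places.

2.41

Proportions for morphospecies IV (n=149): 46/149=0.3087, 19/149=0.1275, 1/149=0.0067, 82/149=0.5503, 1/149=0.0067
Σpᵢ² = 0.3087² + 0.1275² + 0.0067² + 0.5503² + 0.0067² = 0.095296 + 0.016256 + 0.000045 + 0.302830 + 0.000045 = 0.414472
B = 1 / 0.414472 = 2.4127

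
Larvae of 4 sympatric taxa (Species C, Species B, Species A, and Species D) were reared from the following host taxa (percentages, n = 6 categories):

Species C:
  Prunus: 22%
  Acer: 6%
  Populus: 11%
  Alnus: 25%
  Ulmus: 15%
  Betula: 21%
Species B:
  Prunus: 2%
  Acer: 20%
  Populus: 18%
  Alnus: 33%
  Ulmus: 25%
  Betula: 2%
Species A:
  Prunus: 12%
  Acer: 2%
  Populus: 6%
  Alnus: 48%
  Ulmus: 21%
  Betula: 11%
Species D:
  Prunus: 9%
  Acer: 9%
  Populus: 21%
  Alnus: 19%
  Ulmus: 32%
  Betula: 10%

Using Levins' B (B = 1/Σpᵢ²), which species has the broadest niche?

Convert percentages to proportions (divide by 100).
Σp_Cᵢ² = 0.22² + 0.06² + 0.11² + 0.25² + 0.15² + 0.21² = 0.0484 + 0.0036 + 0.0121 + 0.0625 + 0.0225 + 0.0441 = 0.1932
B_C = 1 / 0.1932 = 5.1760
Σp_Bᵢ² = 0.02² + 0.20² + 0.18² + 0.33² + 0.25² + 0.02² = 0.0004 + 0.0400 + 0.0324 + 0.1089 + 0.0625 + 0.0004 = 0.2446
B_B = 1 / 0.2446 = 4.0883
Σp_Aᵢ² = 0.12² + 0.02² + 0.06² + 0.48² + 0.21² + 0.11² = 0.0144 + 0.0004 + 0.0036 + 0.2304 + 0.0441 + 0.0121 = 0.3050
B_A = 1 / 0.3050 = 3.2787
Σp_Dᵢ² = 0.09² + 0.09² + 0.21² + 0.19² + 0.32² + 0.10² = 0.0081 + 0.0081 + 0.0441 + 0.0361 + 0.1024 + 0.0100 = 0.2088
B_D = 1 / 0.2088 = 4.7893
Highest B → broadest niche (most generalist): Species C (B = 5.18).

Species C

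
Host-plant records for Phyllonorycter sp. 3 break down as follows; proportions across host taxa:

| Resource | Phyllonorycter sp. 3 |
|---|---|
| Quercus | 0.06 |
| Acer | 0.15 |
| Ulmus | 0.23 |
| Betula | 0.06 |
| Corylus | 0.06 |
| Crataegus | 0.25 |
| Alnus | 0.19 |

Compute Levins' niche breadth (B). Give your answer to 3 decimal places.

5.411

Σpᵢ² = 0.06² + 0.15² + 0.23² + 0.06² + 0.06² + 0.25² + 0.19² = 0.0036 + 0.0225 + 0.0529 + 0.0036 + 0.0036 + 0.0625 + 0.0361 = 0.1848
B = 1 / 0.1848 = 5.41126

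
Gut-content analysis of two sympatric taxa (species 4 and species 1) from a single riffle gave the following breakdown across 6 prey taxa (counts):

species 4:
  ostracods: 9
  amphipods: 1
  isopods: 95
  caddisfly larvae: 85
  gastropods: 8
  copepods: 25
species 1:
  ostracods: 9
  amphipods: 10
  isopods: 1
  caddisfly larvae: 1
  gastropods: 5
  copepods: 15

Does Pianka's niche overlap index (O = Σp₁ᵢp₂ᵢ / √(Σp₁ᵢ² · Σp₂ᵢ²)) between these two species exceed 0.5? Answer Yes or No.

Proportions for species 4 (n=223): 9/223=0.0404, 1/223=0.0045, 95/223=0.4260, 85/223=0.3812, 8/223=0.0359, 25/223=0.1121
Proportions for species 1 (n=41): 9/41=0.2195, 10/41=0.2439, 1/41=0.0244, 1/41=0.0244, 5/41=0.1220, 15/41=0.3659
Σ p₁ᵢp₂ᵢ = 0.008868 + 0.001098 + 0.010394 + 0.009301 + 0.004380 + 0.041017 = 0.075058
Σp_1ᵢ² = 0.0404² + 0.0045² + 0.4260² + 0.3812² + 0.0359² + 0.1121² = 0.001632 + 0.000020 + 0.181476 + 0.145313 + 0.001289 + 0.012566 = 0.342296
Σp_2ᵢ² = 0.2195² + 0.2439² + 0.0244² + 0.0244² + 0.1220² + 0.3659² = 0.048180 + 0.059487 + 0.000595 + 0.000595 + 0.014884 + 0.133883 = 0.257624
O = 0.075058 / √(0.342296 × 0.257624) = 0.075058 / 0.2969573 = 0.2528
O = 0.2528 < 0.5 → No.

No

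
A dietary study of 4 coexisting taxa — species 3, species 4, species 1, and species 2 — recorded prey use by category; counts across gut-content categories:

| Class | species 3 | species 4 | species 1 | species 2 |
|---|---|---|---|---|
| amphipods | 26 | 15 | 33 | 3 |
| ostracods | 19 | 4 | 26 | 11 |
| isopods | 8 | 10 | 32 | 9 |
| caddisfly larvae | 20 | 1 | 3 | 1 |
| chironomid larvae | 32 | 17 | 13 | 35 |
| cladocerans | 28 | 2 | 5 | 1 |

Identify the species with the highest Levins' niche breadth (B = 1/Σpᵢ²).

species 3

Proportions for species 3 (n=133): 26/133=0.1955, 19/133=0.1429, 8/133=0.0602, 20/133=0.1504, 32/133=0.2406, 28/133=0.2105
Proportions for species 4 (n=49): 15/49=0.3061, 4/49=0.0816, 10/49=0.2041, 1/49=0.0204, 17/49=0.3469, 2/49=0.0408
Proportions for species 1 (n=112): 33/112=0.2946, 26/112=0.2321, 32/112=0.2857, 3/112=0.0268, 13/112=0.1161, 5/112=0.0446
Proportions for species 2 (n=60): 3/60=0.0500, 11/60=0.1833, 9/60=0.1500, 1/60=0.0167, 35/60=0.5833, 1/60=0.0167
Σp_3ᵢ² = 0.1955² + 0.1429² + 0.0602² + 0.1504² + 0.2406² + 0.2105² = 0.038220 + 0.020420 + 0.003624 + 0.022620 + 0.057888 + 0.044310 = 0.187082
B_3 = 1 / 0.187082 = 5.3452
Σp_4ᵢ² = 0.3061² + 0.0816² + 0.2041² + 0.0204² + 0.3469² + 0.0408² = 0.093697 + 0.006659 + 0.041657 + 0.000416 + 0.120340 + 0.001665 = 0.264434
B_4 = 1 / 0.264434 = 3.7817
Σp_1ᵢ² = 0.2946² + 0.2321² + 0.2857² + 0.0268² + 0.1161² + 0.0446² = 0.086789 + 0.053870 + 0.081624 + 0.000718 + 0.013479 + 0.001989 = 0.238469
B_1 = 1 / 0.238469 = 4.1934
Σp_2ᵢ² = 0.0500² + 0.1833² + 0.1500² + 0.0167² + 0.5833² + 0.0167² = 0.002500 + 0.033599 + 0.022500 + 0.000279 + 0.340239 + 0.000279 = 0.399396
B_2 = 1 / 0.399396 = 2.5038
Highest B → broadest niche (most generalist): species 3 (B = 5.35).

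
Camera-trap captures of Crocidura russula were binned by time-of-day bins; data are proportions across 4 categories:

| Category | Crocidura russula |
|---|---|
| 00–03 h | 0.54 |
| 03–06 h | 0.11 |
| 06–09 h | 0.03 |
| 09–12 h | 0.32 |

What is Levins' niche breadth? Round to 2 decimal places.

Σpᵢ² = 0.54² + 0.11² + 0.03² + 0.32² = 0.2916 + 0.0121 + 0.0009 + 0.1024 = 0.4070
B = 1 / 0.4070 = 2.4570

2.46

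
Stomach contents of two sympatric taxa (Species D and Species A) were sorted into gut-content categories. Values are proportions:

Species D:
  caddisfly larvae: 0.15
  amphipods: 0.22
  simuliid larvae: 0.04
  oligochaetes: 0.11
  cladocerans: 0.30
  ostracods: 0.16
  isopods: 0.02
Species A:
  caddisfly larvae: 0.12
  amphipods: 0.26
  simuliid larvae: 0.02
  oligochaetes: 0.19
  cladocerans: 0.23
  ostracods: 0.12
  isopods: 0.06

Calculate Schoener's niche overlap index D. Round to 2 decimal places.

0.84

Σ|p₁ᵢ − p₂ᵢ| = 0.03 + 0.04 + 0.02 + 0.08 + 0.07 + 0.04 + 0.04 = 0.32
D = 1 − ½ × 0.32 = 1 − 0.160 = 0.8400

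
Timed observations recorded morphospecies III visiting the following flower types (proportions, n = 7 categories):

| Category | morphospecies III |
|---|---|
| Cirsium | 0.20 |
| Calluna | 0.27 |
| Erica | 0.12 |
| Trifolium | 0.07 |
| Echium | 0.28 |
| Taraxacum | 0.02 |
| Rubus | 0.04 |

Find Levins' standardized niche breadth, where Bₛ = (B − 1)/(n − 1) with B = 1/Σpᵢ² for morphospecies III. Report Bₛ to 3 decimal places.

Σpᵢ² = 0.20² + 0.27² + 0.12² + 0.07² + 0.28² + 0.02² + 0.04² = 0.0400 + 0.0729 + 0.0144 + 0.0049 + 0.0784 + 0.0004 + 0.0016 = 0.2126
B = 1 / 0.2126 = 4.70367
Bₛ = (B − 1)/(n − 1) = (4.70367 − 1)/(7 − 1) = 3.70367/6 = 0.61728

0.617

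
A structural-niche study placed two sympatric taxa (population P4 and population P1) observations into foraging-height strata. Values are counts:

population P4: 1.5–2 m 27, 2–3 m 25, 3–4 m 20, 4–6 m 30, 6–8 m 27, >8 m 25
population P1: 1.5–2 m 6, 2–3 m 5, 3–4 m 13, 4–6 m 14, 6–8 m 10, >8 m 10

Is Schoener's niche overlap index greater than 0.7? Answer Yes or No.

Yes

Proportions for population P4 (n=154): 27/154=0.1753, 25/154=0.1623, 20/154=0.1299, 30/154=0.1948, 27/154=0.1753, 25/154=0.1623
Proportions for population P1 (n=58): 6/58=0.1034, 5/58=0.0862, 13/58=0.2241, 14/58=0.2414, 10/58=0.1724, 10/58=0.1724
Σ|p₁ᵢ − p₂ᵢ| = 0.0719 + 0.0761 + 0.0942 + 0.0466 + 0.0029 + 0.0101 = 0.3018
D = 1 − ½ × 0.3018 = 1 − 0.15090 = 0.84910
D = 0.84910 > 0.7 → Yes.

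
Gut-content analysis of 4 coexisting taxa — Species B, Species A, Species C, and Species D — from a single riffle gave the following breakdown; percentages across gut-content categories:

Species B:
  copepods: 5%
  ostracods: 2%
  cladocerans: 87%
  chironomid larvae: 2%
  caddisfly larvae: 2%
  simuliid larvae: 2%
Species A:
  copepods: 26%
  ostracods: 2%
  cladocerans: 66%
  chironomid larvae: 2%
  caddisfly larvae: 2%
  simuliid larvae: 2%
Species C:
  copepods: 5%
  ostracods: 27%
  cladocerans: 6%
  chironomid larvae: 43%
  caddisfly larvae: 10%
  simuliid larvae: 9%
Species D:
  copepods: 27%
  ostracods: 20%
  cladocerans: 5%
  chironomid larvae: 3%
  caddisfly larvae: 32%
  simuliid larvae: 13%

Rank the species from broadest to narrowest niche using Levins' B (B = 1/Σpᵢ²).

Species D > Species C > Species A > Species B

Convert percentages to proportions (divide by 100).
Σp_Bᵢ² = 0.05² + 0.02² + 0.87² + 0.02² + 0.02² + 0.02² = 0.0025 + 0.0004 + 0.7569 + 0.0004 + 0.0004 + 0.0004 = 0.7610
B_B = 1 / 0.7610 = 1.3141
Σp_Aᵢ² = 0.26² + 0.02² + 0.66² + 0.02² + 0.02² + 0.02² = 0.0676 + 0.0004 + 0.4356 + 0.0004 + 0.0004 + 0.0004 = 0.5048
B_A = 1 / 0.5048 = 1.9810
Σp_Cᵢ² = 0.05² + 0.27² + 0.06² + 0.43² + 0.10² + 0.09² = 0.0025 + 0.0729 + 0.0036 + 0.1849 + 0.0100 + 0.0081 = 0.2820
B_C = 1 / 0.2820 = 3.5461
Σp_Dᵢ² = 0.27² + 0.20² + 0.05² + 0.03² + 0.32² + 0.13² = 0.0729 + 0.0400 + 0.0025 + 0.0009 + 0.1024 + 0.0169 = 0.2356
B_D = 1 / 0.2356 = 4.2445
Ranking by B (broadest → narrowest): Species D (4.24) > Species C (3.55) > Species A (1.98) > Species B (1.31)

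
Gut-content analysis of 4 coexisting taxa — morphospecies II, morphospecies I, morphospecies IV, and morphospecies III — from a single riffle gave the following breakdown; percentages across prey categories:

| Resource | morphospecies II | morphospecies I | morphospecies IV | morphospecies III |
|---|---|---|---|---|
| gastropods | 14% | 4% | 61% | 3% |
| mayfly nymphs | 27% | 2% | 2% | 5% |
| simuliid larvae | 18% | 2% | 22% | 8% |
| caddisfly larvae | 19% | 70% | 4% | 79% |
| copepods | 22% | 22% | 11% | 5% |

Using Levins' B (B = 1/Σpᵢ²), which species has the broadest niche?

morphospecies II

Convert percentages to proportions (divide by 100).
Σp_IIᵢ² = 0.14² + 0.27² + 0.18² + 0.19² + 0.22² = 0.0196 + 0.0729 + 0.0324 + 0.0361 + 0.0484 = 0.2094
B_II = 1 / 0.2094 = 4.7755
Σp_Iᵢ² = 0.04² + 0.02² + 0.02² + 0.70² + 0.22² = 0.0016 + 0.0004 + 0.0004 + 0.4900 + 0.0484 = 0.5408
B_I = 1 / 0.5408 = 1.8491
Σp_IVᵢ² = 0.61² + 0.02² + 0.22² + 0.04² + 0.11² = 0.3721 + 0.0004 + 0.0484 + 0.0016 + 0.0121 = 0.4346
B_IV = 1 / 0.4346 = 2.3010
Σp_IIIᵢ² = 0.03² + 0.05² + 0.08² + 0.79² + 0.05² = 0.0009 + 0.0025 + 0.0064 + 0.6241 + 0.0025 = 0.6364
B_III = 1 / 0.6364 = 1.5713
Highest B → broadest niche (most generalist): morphospecies II (B = 4.78).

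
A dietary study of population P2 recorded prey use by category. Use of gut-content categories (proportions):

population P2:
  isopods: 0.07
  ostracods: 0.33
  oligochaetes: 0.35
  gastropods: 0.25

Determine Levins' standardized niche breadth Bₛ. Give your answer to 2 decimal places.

0.78

Σpᵢ² = 0.07² + 0.33² + 0.35² + 0.25² = 0.0049 + 0.1089 + 0.1225 + 0.0625 = 0.2988
B = 1 / 0.2988 = 3.3467
Bₛ = (B − 1)/(n − 1) = (3.3467 − 1)/(4 − 1) = 2.3467/3 = 0.7822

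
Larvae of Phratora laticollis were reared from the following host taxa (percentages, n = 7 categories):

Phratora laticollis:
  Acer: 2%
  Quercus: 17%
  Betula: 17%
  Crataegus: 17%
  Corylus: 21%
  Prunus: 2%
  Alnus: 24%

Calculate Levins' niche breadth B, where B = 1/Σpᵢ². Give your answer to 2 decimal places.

5.29

Convert percentages to proportions (divide by 100).
Σpᵢ² = 0.02² + 0.17² + 0.17² + 0.17² + 0.21² + 0.02² + 0.24² = 0.0004 + 0.0289 + 0.0289 + 0.0289 + 0.0441 + 0.0004 + 0.0576 = 0.1892
B = 1 / 0.1892 = 5.2854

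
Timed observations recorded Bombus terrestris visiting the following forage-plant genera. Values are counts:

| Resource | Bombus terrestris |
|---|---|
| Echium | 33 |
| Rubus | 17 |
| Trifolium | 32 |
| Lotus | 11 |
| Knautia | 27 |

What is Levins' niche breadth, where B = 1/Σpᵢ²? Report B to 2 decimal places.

4.43

Proportions for Bombus terrestris (n=120): 33/120=0.2750, 17/120=0.1417, 32/120=0.2667, 11/120=0.0917, 27/120=0.2250
Σpᵢ² = 0.2750² + 0.1417² + 0.2667² + 0.0917² + 0.2250² = 0.075625 + 0.020079 + 0.071129 + 0.008409 + 0.050625 = 0.225867
B = 1 / 0.225867 = 4.4274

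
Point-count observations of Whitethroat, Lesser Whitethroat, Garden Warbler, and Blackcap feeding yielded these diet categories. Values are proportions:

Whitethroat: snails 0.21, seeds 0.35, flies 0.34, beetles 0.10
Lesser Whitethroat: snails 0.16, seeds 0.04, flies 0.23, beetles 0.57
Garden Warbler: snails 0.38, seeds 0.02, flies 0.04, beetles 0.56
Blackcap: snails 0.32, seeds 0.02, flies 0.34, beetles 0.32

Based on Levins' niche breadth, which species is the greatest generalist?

Whitethroat

Σp_Whitᵢ² = 0.21² + 0.35² + 0.34² + 0.10² = 0.0441 + 0.1225 + 0.1156 + 0.0100 = 0.2922
B_Whit = 1 / 0.2922 = 3.4223
Σp_Lessᵢ² = 0.16² + 0.04² + 0.23² + 0.57² = 0.0256 + 0.0016 + 0.0529 + 0.3249 = 0.4050
B_Less = 1 / 0.4050 = 2.4691
Σp_Gardᵢ² = 0.38² + 0.02² + 0.04² + 0.56² = 0.1444 + 0.0004 + 0.0016 + 0.3136 = 0.4600
B_Gard = 1 / 0.4600 = 2.1739
Σp_Blacᵢ² = 0.32² + 0.02² + 0.34² + 0.32² = 0.1024 + 0.0004 + 0.1156 + 0.1024 = 0.3208
B_Blac = 1 / 0.3208 = 3.1172
Highest B → broadest niche (most generalist): Whitethroat (B = 3.42).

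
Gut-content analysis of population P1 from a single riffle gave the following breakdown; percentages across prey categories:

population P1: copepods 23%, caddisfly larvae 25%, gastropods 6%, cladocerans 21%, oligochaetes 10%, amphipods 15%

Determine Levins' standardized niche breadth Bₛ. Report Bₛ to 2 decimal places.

Convert percentages to proportions (divide by 100).
Σpᵢ² = 0.23² + 0.25² + 0.06² + 0.21² + 0.10² + 0.15² = 0.0529 + 0.0625 + 0.0036 + 0.0441 + 0.0100 + 0.0225 = 0.1956
B = 1 / 0.1956 = 5.1125
Bₛ = (B − 1)/(n − 1) = (5.1125 − 1)/(6 − 1) = 4.1125/5 = 0.8225

0.82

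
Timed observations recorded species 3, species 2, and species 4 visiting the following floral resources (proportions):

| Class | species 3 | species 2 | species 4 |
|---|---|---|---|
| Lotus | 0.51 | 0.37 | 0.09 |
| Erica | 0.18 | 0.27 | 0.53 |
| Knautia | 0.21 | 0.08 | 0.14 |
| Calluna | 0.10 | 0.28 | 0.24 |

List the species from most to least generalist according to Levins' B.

species 2 > species 3 > species 4

Σp_3ᵢ² = 0.51² + 0.18² + 0.21² + 0.10² = 0.2601 + 0.0324 + 0.0441 + 0.0100 = 0.3466
B_3 = 1 / 0.3466 = 2.8852
Σp_2ᵢ² = 0.37² + 0.27² + 0.08² + 0.28² = 0.1369 + 0.0729 + 0.0064 + 0.0784 = 0.2946
B_2 = 1 / 0.2946 = 3.3944
Σp_4ᵢ² = 0.09² + 0.53² + 0.14² + 0.24² = 0.0081 + 0.2809 + 0.0196 + 0.0576 = 0.3662
B_4 = 1 / 0.3662 = 2.7307
Ranking by B (broadest → narrowest): species 2 (3.39) > species 3 (2.89) > species 4 (2.73)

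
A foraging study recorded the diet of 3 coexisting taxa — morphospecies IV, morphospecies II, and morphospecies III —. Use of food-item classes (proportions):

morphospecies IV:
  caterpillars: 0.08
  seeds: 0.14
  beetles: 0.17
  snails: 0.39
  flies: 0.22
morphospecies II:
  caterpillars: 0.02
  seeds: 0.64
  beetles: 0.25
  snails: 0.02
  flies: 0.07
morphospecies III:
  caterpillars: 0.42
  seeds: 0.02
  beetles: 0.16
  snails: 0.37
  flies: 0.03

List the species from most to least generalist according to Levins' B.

morphospecies IV > morphospecies III > morphospecies II

Σp_IVᵢ² = 0.08² + 0.14² + 0.17² + 0.39² + 0.22² = 0.0064 + 0.0196 + 0.0289 + 0.1521 + 0.0484 = 0.2554
B_IV = 1 / 0.2554 = 3.9154
Σp_IIᵢ² = 0.02² + 0.64² + 0.25² + 0.02² + 0.07² = 0.0004 + 0.4096 + 0.0625 + 0.0004 + 0.0049 = 0.4778
B_II = 1 / 0.4778 = 2.0929
Σp_IIIᵢ² = 0.42² + 0.02² + 0.16² + 0.37² + 0.03² = 0.1764 + 0.0004 + 0.0256 + 0.1369 + 0.0009 = 0.3402
B_III = 1 / 0.3402 = 2.9394
Ranking by B (broadest → narrowest): morphospecies IV (3.92) > morphospecies III (2.94) > morphospecies II (2.09)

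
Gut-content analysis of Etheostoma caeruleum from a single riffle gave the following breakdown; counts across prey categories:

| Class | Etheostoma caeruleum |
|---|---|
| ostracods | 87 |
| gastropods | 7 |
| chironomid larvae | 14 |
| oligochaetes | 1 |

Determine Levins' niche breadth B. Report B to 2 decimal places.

1.52

Proportions for Etheostoma caeruleum (n=109): 87/109=0.7982, 7/109=0.0642, 14/109=0.1284, 1/109=0.0092
Σpᵢ² = 0.7982² + 0.0642² + 0.1284² + 0.0092² = 0.637123 + 0.004122 + 0.016487 + 0.000085 = 0.657817
B = 1 / 0.657817 = 1.5202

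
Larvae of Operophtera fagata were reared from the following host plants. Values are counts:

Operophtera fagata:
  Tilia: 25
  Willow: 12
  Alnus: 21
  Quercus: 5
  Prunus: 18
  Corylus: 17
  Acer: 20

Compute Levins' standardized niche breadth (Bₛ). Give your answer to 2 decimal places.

Proportions for Operophtera fagata (n=118): 25/118=0.2119, 12/118=0.1017, 21/118=0.1780, 5/118=0.0424, 18/118=0.1525, 17/118=0.1441, 20/118=0.1695
Σpᵢ² = 0.2119² + 0.1017² + 0.1780² + 0.0424² + 0.1525² + 0.1441² + 0.1695² = 0.044902 + 0.010343 + 0.031684 + 0.001798 + 0.023256 + 0.020765 + 0.028730 = 0.161478
B = 1 / 0.161478 = 6.1928
Bₛ = (B − 1)/(n − 1) = (6.1928 − 1)/(7 − 1) = 5.1928/6 = 0.8655

0.87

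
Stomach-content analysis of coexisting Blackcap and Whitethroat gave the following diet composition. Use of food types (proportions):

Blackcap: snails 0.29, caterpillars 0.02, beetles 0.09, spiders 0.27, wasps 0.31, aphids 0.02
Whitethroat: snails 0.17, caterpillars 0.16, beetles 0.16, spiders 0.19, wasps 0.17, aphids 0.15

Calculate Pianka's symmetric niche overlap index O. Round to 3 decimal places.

0.830

Σ p₁ᵢp₂ᵢ = 0.0493 + 0.0032 + 0.0144 + 0.0513 + 0.0527 + 0.0030 = 0.1739
Σp_1ᵢ² = 0.29² + 0.02² + 0.09² + 0.27² + 0.31² + 0.02² = 0.0841 + 0.0004 + 0.0081 + 0.0729 + 0.0961 + 0.0004 = 0.2620
Σp_2ᵢ² = 0.17² + 0.16² + 0.16² + 0.19² + 0.17² + 0.15² = 0.0289 + 0.0256 + 0.0256 + 0.0361 + 0.0289 + 0.0225 = 0.1676
O = 0.1739 / √(0.2620 × 0.1676) = 0.1739 / 0.209550 = 0.82987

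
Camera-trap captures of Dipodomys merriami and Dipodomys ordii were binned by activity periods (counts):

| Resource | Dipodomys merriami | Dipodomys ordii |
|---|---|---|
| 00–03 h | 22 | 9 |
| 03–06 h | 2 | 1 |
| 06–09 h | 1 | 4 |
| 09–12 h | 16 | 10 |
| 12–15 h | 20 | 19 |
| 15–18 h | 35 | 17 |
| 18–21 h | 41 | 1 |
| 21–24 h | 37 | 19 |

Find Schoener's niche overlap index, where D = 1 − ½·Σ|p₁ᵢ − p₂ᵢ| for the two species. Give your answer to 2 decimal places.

Proportions for Dipodomys merriami (n=174): 22/174=0.1264, 2/174=0.0115, 1/174=0.0057, 16/174=0.0920, 20/174=0.1149, 35/174=0.2011, 41/174=0.2356, 37/174=0.2126
Proportions for Dipodomys ordii (n=80): 9/80=0.1125, 1/80=0.0125, 4/80=0.0500, 10/80=0.1250, 19/80=0.2375, 17/80=0.2125, 1/80=0.0125, 19/80=0.2375
Σ|p₁ᵢ − p₂ᵢ| = 0.0139 + 0.0010 + 0.0443 + 0.0330 + 0.1226 + 0.0114 + 0.2231 + 0.0249 = 0.4742
D = 1 − ½ × 0.4742 = 1 − 0.23710 = 0.76290

0.76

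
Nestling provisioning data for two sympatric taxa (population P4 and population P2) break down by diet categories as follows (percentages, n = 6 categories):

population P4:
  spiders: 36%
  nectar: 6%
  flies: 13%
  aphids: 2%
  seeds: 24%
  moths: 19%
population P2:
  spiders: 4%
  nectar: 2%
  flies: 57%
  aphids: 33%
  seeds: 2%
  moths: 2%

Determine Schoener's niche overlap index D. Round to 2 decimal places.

Convert percentages to proportions (divide by 100).
Σ|p₁ᵢ − p₂ᵢ| = 0.32 + 0.04 + 0.44 + 0.31 + 0.22 + 0.17 = 1.50
D = 1 − ½ × 1.50 = 1 − 0.750 = 0.2500

0.25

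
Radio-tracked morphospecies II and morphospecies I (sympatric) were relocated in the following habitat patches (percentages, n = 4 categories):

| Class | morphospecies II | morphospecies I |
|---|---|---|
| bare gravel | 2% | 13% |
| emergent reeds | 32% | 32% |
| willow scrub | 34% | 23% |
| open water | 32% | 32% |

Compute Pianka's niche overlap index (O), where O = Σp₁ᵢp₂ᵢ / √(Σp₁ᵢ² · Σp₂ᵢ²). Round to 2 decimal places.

0.96

Convert percentages to proportions (divide by 100).
Σ p₁ᵢp₂ᵢ = 0.0026 + 0.1024 + 0.0782 + 0.1024 = 0.2856
Σp_1ᵢ² = 0.02² + 0.32² + 0.34² + 0.32² = 0.0004 + 0.1024 + 0.1156 + 0.1024 = 0.3208
Σp_2ᵢ² = 0.13² + 0.32² + 0.23² + 0.32² = 0.0169 + 0.1024 + 0.0529 + 0.1024 = 0.2746
O = 0.2856 / √(0.3208 × 0.2746) = 0.2856 / 0.29680 = 0.9623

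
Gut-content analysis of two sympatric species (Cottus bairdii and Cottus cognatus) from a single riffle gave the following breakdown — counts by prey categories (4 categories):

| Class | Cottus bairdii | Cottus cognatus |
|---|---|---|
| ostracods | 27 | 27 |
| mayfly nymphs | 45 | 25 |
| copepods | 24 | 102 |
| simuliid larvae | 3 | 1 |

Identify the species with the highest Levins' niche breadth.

Cottus bairdii

Proportions for Cottus bairdii (n=99): 27/99=0.2727, 45/99=0.4545, 24/99=0.2424, 3/99=0.0303
Proportions for Cottus cognatus (n=155): 27/155=0.1742, 25/155=0.1613, 102/155=0.6581, 1/155=0.0065
Σp_bairᵢ² = 0.2727² + 0.4545² + 0.2424² + 0.0303² = 0.074365 + 0.206570 + 0.058758 + 0.000918 = 0.340611
B_bair = 1 / 0.340611 = 2.9359
Σp_cognᵢ² = 0.1742² + 0.1613² + 0.6581² + 0.0065² = 0.030346 + 0.026018 + 0.433096 + 0.000042 = 0.489502
B_cogn = 1 / 0.489502 = 2.0429
Highest B → broadest niche (most generalist): Cottus bairdii (B = 2.94).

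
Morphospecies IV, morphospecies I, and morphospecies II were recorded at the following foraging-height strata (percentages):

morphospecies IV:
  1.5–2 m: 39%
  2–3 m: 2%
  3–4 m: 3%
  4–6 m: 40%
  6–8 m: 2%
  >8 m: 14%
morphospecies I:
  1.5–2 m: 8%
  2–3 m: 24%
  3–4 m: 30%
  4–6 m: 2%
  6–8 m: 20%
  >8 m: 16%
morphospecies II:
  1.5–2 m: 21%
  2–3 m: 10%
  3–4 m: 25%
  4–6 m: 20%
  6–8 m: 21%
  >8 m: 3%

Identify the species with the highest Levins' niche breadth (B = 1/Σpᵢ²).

morphospecies II

Convert percentages to proportions (divide by 100).
Σp_IVᵢ² = 0.39² + 0.02² + 0.03² + 0.40² + 0.02² + 0.14² = 0.1521 + 0.0004 + 0.0009 + 0.1600 + 0.0004 + 0.0196 = 0.3334
B_IV = 1 / 0.3334 = 2.9994
Σp_Iᵢ² = 0.08² + 0.24² + 0.30² + 0.02² + 0.20² + 0.16² = 0.0064 + 0.0576 + 0.0900 + 0.0004 + 0.0400 + 0.0256 = 0.2200
B_I = 1 / 0.2200 = 4.5455
Σp_IIᵢ² = 0.21² + 0.10² + 0.25² + 0.20² + 0.21² + 0.03² = 0.0441 + 0.0100 + 0.0625 + 0.0400 + 0.0441 + 0.0009 = 0.2016
B_II = 1 / 0.2016 = 4.9603
Highest B → broadest niche (most generalist): morphospecies II (B = 4.96).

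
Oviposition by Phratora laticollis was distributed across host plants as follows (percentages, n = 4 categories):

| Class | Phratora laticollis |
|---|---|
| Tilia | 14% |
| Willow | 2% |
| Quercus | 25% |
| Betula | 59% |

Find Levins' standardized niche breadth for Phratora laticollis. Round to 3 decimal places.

0.441

Convert percentages to proportions (divide by 100).
Σpᵢ² = 0.14² + 0.02² + 0.25² + 0.59² = 0.0196 + 0.0004 + 0.0625 + 0.3481 = 0.4306
B = 1 / 0.4306 = 2.32234
Bₛ = (B − 1)/(n − 1) = (2.32234 − 1)/(4 − 1) = 1.32234/3 = 0.44078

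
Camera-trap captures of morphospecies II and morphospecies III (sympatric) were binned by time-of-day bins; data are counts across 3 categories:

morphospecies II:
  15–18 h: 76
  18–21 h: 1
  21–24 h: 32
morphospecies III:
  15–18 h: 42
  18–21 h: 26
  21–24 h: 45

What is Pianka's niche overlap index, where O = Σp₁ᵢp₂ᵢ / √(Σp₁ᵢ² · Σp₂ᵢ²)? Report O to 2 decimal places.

0.85

Proportions for morphospecies II (n=109): 76/109=0.6972, 1/109=0.0092, 32/109=0.2936
Proportions for morphospecies III (n=113): 42/113=0.3717, 26/113=0.2301, 45/113=0.3982
Σ p₁ᵢp₂ᵢ = 0.259149 + 0.002117 + 0.116912 = 0.378178
Σp_1ᵢ² = 0.6972² + 0.0092² + 0.2936² = 0.486088 + 0.000085 + 0.086201 = 0.572374
Σp_2ᵢ² = 0.3717² + 0.2301² + 0.3982² = 0.138161 + 0.052946 + 0.158563 = 0.349670
O = 0.378178 / √(0.572374 × 0.349670) = 0.378178 / 0.4473723 = 0.8453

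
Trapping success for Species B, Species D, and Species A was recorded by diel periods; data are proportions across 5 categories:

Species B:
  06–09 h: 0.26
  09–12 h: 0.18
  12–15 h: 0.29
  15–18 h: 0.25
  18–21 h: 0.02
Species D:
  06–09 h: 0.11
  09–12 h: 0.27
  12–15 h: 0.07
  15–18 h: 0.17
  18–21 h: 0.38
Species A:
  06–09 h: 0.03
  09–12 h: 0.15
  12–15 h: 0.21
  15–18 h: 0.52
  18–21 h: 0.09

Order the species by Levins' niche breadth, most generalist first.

Species B > Species D > Species A

Σp_Bᵢ² = 0.26² + 0.18² + 0.29² + 0.25² + 0.02² = 0.0676 + 0.0324 + 0.0841 + 0.0625 + 0.0004 = 0.2470
B_B = 1 / 0.2470 = 4.0486
Σp_Dᵢ² = 0.11² + 0.27² + 0.07² + 0.17² + 0.38² = 0.0121 + 0.0729 + 0.0049 + 0.0289 + 0.1444 = 0.2632
B_D = 1 / 0.2632 = 3.7994
Σp_Aᵢ² = 0.03² + 0.15² + 0.21² + 0.52² + 0.09² = 0.0009 + 0.0225 + 0.0441 + 0.2704 + 0.0081 = 0.3460
B_A = 1 / 0.3460 = 2.8902
Ranking by B (broadest → narrowest): Species B (4.05) > Species D (3.80) > Species A (2.89)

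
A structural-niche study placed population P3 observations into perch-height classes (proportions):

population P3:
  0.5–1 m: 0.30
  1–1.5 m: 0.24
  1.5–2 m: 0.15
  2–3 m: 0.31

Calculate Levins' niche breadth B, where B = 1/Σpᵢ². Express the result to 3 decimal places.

Σpᵢ² = 0.30² + 0.24² + 0.15² + 0.31² = 0.0900 + 0.0576 + 0.0225 + 0.0961 = 0.2662
B = 1 / 0.2662 = 3.75657

3.757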